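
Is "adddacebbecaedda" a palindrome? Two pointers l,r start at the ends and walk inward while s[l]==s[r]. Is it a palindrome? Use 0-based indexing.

not a palindrome (mismatch at 3,12)

l=0 r=15: 'a'=='a', l++,r--
l=1 r=14: 'd'=='d', l++,r--
l=2 r=13: 'd'=='d', l++,r--
l=3 r=12: 'd'!='e', stop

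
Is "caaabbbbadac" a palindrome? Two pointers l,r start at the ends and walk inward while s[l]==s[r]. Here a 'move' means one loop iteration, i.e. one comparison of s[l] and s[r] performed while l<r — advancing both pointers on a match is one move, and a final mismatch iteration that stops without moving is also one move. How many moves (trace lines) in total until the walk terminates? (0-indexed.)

3 moves

l=0 r=11: 'c'=='c', l++,r--
l=1 r=10: 'a'=='a', l++,r--
l=2 r=9: 'a'!='d', stop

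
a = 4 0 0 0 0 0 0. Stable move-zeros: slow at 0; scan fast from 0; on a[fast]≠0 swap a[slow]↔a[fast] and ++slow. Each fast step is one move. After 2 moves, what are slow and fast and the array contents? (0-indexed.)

(s=0,f=0) a[fast]=4≠0 swap→a[0]=4 → slow++,fast++
(s=1,f=1) a[fast]=0 → fast++

slow=1, fast=2, a=[4, 0, 0, 0, 0, 0, 0]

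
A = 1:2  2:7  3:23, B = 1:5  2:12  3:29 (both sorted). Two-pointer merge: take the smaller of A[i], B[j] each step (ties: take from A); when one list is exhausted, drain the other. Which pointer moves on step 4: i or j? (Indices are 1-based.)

j

i=1 j=1: A[i]=2<=B[j]=5 take 2, i++
i=2 j=1: A[i]=7>B[j]=5 take 5, j++
i=2 j=2: A[i]=7<=B[j]=12 take 7, i++
i=3 j=2: A[i]=23>B[j]=12 take 12, j++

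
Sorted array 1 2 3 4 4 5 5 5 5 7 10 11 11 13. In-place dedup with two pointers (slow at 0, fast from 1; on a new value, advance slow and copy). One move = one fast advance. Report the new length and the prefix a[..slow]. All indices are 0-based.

(s=0,f=1) a[fast]=2≠a[slow]=1 write a[1]=2 → slow++,fast++
(s=1,f=2) a[fast]=3≠a[slow]=2 write a[2]=3 → slow++,fast++
(s=2,f=3) a[fast]=4≠a[slow]=3 write a[3]=4 → slow++,fast++
(s=3,f=4) a[fast]=4=a[slow] dup → fast++
(s=3,f=5) a[fast]=5≠a[slow]=4 write a[4]=5 → slow++,fast++
(s=4,f=6) a[fast]=5=a[slow] dup → fast++
(s=4,f=7) a[fast]=5=a[slow] dup → fast++
(s=4,f=8) a[fast]=5=a[slow] dup → fast++
(s=4,f=9) a[fast]=7≠a[slow]=5 write a[5]=7 → slow++,fast++
(s=5,f=10) a[fast]=10≠a[slow]=7 write a[6]=10 → slow++,fast++
(s=6,f=11) a[fast]=11≠a[slow]=10 write a[7]=11 → slow++,fast++
(s=7,f=12) a[fast]=11=a[slow] dup → fast++
(s=7,f=13) a[fast]=13≠a[slow]=11 write a[8]=13 → slow++,fast++

length 9; prefix = [1, 2, 3, 4, 5, 7, 10, 11, 13]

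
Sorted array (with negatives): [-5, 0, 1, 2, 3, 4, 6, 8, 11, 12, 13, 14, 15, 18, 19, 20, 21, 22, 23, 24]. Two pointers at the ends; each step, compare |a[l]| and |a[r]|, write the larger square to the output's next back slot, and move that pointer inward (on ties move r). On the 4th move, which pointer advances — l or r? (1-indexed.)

[1,20] |-5|<=|24| out[20]=576 → r--
[1,19] |-5|<=|23| out[19]=529 → r--
[1,18] |-5|<=|22| out[18]=484 → r--
[1,17] |-5|<=|21| out[17]=441 → r--

r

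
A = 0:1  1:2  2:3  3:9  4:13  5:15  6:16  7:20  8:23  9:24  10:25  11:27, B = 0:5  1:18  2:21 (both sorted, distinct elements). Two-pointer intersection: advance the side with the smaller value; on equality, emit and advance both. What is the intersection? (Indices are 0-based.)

intersection = []

i=0 j=0: 1<5, i++
i=1 j=0: 2<5, i++
i=2 j=0: 3<5, i++
i=3 j=0: 9>5, j++
i=3 j=1: 9<18, i++
i=4 j=1: 13<18, i++
i=5 j=1: 15<18, i++
i=6 j=1: 16<18, i++
i=7 j=1: 20>18, j++
i=7 j=2: 20<21, i++
i=8 j=2: 23>21, j++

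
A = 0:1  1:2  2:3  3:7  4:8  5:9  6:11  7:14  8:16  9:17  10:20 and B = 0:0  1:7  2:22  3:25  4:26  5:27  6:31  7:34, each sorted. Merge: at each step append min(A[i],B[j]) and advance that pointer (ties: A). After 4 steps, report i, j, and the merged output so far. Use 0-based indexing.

[i=0,j=0] A[i]=1>B[j]=0 take 0 → j++
[i=0,j=1] A[i]=1<=B[j]=7 take 1 → i++
[i=1,j=1] A[i]=2<=B[j]=7 take 2 → i++
[i=2,j=1] A[i]=3<=B[j]=7 take 3 → i++

i=3, j=1, merged so far=[0, 1, 2, 3]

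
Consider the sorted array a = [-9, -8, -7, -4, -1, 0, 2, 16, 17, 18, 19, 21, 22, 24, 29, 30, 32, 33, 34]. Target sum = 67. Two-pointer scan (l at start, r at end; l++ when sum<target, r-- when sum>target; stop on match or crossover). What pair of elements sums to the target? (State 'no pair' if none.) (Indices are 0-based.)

(33, 34)

l=0 r=18: -9+34=25 <67, l++
l=1 r=18: -8+34=26 <67, l++
l=2 r=18: -7+34=27 <67, l++
l=3 r=18: -4+34=30 <67, l++
l=4 r=18: -1+34=33 <67, l++
l=5 r=18: 0+34=34 <67, l++
l=6 r=18: 2+34=36 <67, l++
l=7 r=18: 16+34=50 <67, l++
l=8 r=18: 17+34=51 <67, l++
l=9 r=18: 18+34=52 <67, l++
l=10 r=18: 19+34=53 <67, l++
l=11 r=18: 21+34=55 <67, l++
l=12 r=18: 22+34=56 <67, l++
l=13 r=18: 24+34=58 <67, l++
l=14 r=18: 29+34=63 <67, l++
l=15 r=18: 30+34=64 <67, l++
l=16 r=18: 32+34=66 <67, l++
l=17 r=18: 33+34=67, found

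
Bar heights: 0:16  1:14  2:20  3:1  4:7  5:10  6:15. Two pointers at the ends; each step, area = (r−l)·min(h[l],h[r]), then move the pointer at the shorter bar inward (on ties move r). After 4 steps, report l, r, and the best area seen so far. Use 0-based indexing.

l=0, r=2, best area=90

[0,6] min(16,15)*6=90 best=90 * → r--
[0,5] min(16,10)*5=50 best=90 → r--
[0,4] min(16,7)*4=28 best=90 → r--
[0,3] min(16,1)*3=3 best=90 → r--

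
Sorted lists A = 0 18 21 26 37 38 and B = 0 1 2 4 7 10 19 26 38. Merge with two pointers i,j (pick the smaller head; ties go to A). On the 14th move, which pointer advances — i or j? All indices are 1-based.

i=1 j=1: A[i]=0<=B[j]=0 take 0, i++
i=2 j=1: A[i]=18>B[j]=0 take 0, j++
i=2 j=2: A[i]=18>B[j]=1 take 1, j++
i=2 j=3: A[i]=18>B[j]=2 take 2, j++
i=2 j=4: A[i]=18>B[j]=4 take 4, j++
i=2 j=5: A[i]=18>B[j]=7 take 7, j++
i=2 j=6: A[i]=18>B[j]=10 take 10, j++
i=2 j=7: A[i]=18<=B[j]=19 take 18, i++
i=3 j=7: A[i]=21>B[j]=19 take 19, j++
i=3 j=8: A[i]=21<=B[j]=26 take 21, i++
i=4 j=8: A[i]=26<=B[j]=26 take 26, i++
i=5 j=8: A[i]=37>B[j]=26 take 26, j++
i=5 j=9: A[i]=37<=B[j]=38 take 37, i++
i=6 j=9: A[i]=38<=B[j]=38 take 38, i++

i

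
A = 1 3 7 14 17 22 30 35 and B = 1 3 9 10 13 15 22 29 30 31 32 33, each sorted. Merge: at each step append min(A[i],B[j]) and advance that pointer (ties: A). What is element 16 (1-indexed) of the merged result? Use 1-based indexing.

[i=1,j=1] A[i]=1<=B[j]=1 take 1 → i++
[i=2,j=1] A[i]=3>B[j]=1 take 1 → j++
[i=2,j=2] A[i]=3<=B[j]=3 take 3 → i++
[i=3,j=2] A[i]=7>B[j]=3 take 3 → j++
[i=3,j=3] A[i]=7<=B[j]=9 take 7 → i++
[i=4,j=3] A[i]=14>B[j]=9 take 9 → j++
[i=4,j=4] A[i]=14>B[j]=10 take 10 → j++
[i=4,j=5] A[i]=14>B[j]=13 take 13 → j++
[i=4,j=6] A[i]=14<=B[j]=15 take 14 → i++
[i=5,j=6] A[i]=17>B[j]=15 take 15 → j++
[i=5,j=7] A[i]=17<=B[j]=22 take 17 → i++
[i=6,j=7] A[i]=22<=B[j]=22 take 22 → i++
[i=7,j=7] A[i]=30>B[j]=22 take 22 → j++
[i=7,j=8] A[i]=30>B[j]=29 take 29 → j++
[i=7,j=9] A[i]=30<=B[j]=30 take 30 → i++
[i=8,j=9] A[i]=35>B[j]=30 take 30 → j++
[i=8,j=10] A[i]=35>B[j]=31 take 31 → j++
[i=8,j=11] A[i]=35>B[j]=32 take 32 → j++
[i=8,j=12] A[i]=35>B[j]=33 take 33 → j++
[i=8,j=13] B done, take A[i]=35 → i++

merged[16] = 30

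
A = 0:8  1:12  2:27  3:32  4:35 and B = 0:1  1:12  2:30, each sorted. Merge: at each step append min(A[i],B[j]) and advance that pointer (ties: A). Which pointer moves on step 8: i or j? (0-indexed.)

i

i=0 j=0: A[i]=8>B[j]=1 take 1, j++
i=0 j=1: A[i]=8<=B[j]=12 take 8, i++
i=1 j=1: A[i]=12<=B[j]=12 take 12, i++
i=2 j=1: A[i]=27>B[j]=12 take 12, j++
i=2 j=2: A[i]=27<=B[j]=30 take 27, i++
i=3 j=2: A[i]=32>B[j]=30 take 30, j++
i=3 j=3: B done, take A[i]=32, i++
i=4 j=3: B done, take A[i]=35, i++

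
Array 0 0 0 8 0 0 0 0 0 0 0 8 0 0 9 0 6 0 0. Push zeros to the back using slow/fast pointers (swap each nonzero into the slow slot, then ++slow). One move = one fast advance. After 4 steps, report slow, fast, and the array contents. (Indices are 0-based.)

(s=0,f=0) a[fast]=0 → fast++
(s=0,f=1) a[fast]=0 → fast++
(s=0,f=2) a[fast]=0 → fast++
(s=0,f=3) a[fast]=8≠0 swap→a[0]=8 → slow++,fast++

slow=1, fast=4, a=[8, 0, 0, 0, 0, 0, 0, 0, 0, 0, 0, 8, 0, 0, 9, 0, 6, 0, 0]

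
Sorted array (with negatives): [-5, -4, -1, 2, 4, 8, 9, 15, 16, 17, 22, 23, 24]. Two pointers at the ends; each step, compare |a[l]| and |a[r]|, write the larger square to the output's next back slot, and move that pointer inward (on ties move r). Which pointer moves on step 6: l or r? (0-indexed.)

r

l=0 r=12: |-5|<=|24| out[12]=576, r--
l=0 r=11: |-5|<=|23| out[11]=529, r--
l=0 r=10: |-5|<=|22| out[10]=484, r--
l=0 r=9: |-5|<=|17| out[9]=289, r--
l=0 r=8: |-5|<=|16| out[8]=256, r--
l=0 r=7: |-5|<=|15| out[7]=225, r--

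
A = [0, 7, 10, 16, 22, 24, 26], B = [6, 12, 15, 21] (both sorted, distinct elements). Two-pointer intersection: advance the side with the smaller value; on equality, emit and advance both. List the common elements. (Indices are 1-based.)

intersection = []

i=1 j=1: 0<6, i++
i=2 j=1: 7>6, j++
i=2 j=2: 7<12, i++
i=3 j=2: 10<12, i++
i=4 j=2: 16>12, j++
i=4 j=3: 16>15, j++
i=4 j=4: 16<21, i++
i=5 j=4: 22>21, j++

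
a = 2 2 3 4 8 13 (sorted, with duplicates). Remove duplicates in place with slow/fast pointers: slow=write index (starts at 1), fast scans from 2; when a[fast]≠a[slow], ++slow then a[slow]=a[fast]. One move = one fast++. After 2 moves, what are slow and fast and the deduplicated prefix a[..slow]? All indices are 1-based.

(s=1,f=2) a[fast]=2=a[slow] dup → fast++
(s=1,f=3) a[fast]=3≠a[slow]=2 write a[2]=3 → slow++,fast++

slow=2, fast=4, prefix=[2, 3]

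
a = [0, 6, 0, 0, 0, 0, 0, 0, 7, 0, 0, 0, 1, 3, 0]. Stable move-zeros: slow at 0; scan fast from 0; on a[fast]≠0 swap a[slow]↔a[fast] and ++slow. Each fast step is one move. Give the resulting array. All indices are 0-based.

slow=0 fast=0: a[fast]=0, fast++
slow=0 fast=1: a[fast]=6≠0 swap→a[0]=6, slow++,fast++
slow=1 fast=2: a[fast]=0, fast++
slow=1 fast=3: a[fast]=0, fast++
slow=1 fast=4: a[fast]=0, fast++
slow=1 fast=5: a[fast]=0, fast++
slow=1 fast=6: a[fast]=0, fast++
slow=1 fast=7: a[fast]=0, fast++
slow=1 fast=8: a[fast]=7≠0 swap→a[1]=7, slow++,fast++
slow=2 fast=9: a[fast]=0, fast++
slow=2 fast=10: a[fast]=0, fast++
slow=2 fast=11: a[fast]=0, fast++
slow=2 fast=12: a[fast]=1≠0 swap→a[2]=1, slow++,fast++
slow=3 fast=13: a[fast]=3≠0 swap→a[3]=3, slow++,fast++
slow=4 fast=14: a[fast]=0, fast++

[6, 7, 1, 3, 0, 0, 0, 0, 0, 0, 0, 0, 0, 0, 0]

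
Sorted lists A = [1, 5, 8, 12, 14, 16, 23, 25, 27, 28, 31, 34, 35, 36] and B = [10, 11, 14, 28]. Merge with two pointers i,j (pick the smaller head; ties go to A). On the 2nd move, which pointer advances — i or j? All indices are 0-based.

i

[i=0,j=0] A[i]=1<=B[j]=10 take 1 → i++
[i=1,j=0] A[i]=5<=B[j]=10 take 5 → i++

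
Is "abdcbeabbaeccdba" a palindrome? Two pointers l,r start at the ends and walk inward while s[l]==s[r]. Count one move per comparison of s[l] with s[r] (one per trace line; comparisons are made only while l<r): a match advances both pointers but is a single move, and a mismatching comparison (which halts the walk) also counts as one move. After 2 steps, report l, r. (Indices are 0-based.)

l=0 r=15: 'a'=='a', l++,r--
l=1 r=14: 'b'=='b', l++,r--

l=2, r=13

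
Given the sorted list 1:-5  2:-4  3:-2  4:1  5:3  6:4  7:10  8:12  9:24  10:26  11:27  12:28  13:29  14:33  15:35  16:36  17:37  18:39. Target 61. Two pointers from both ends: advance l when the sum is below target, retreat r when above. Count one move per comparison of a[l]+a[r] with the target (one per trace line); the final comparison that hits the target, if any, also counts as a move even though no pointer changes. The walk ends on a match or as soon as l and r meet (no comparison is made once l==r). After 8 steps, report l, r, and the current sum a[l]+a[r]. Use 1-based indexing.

l=1 r=18: -5+39=34 <61, l++
l=2 r=18: -4+39=35 <61, l++
l=3 r=18: -2+39=37 <61, l++
l=4 r=18: 1+39=40 <61, l++
l=5 r=18: 3+39=42 <61, l++
l=6 r=18: 4+39=43 <61, l++
l=7 r=18: 10+39=49 <61, l++
l=8 r=18: 12+39=51 <61, l++

l=9, r=18, sum=63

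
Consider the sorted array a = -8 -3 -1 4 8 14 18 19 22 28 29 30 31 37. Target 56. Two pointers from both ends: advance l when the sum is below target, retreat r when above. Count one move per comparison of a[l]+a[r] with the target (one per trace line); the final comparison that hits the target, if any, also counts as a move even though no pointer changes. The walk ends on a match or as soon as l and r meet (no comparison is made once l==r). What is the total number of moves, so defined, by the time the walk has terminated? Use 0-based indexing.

[0,13] -8+37=29 <56 → l++
[1,13] -3+37=34 <56 → l++
[2,13] -1+37=36 <56 → l++
[3,13] 4+37=41 <56 → l++
[4,13] 8+37=45 <56 → l++
[5,13] 14+37=51 <56 → l++
[6,13] 18+37=55 <56 → l++
[7,13] 19+37=56 → found

8 moves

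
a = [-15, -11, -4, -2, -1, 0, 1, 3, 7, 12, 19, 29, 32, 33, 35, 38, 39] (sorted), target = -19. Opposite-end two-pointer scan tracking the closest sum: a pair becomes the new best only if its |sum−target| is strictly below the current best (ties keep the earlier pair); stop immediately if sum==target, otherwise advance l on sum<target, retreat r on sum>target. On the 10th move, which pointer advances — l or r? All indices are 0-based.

[0,16] -15+39=24 d=43 * → r--
[0,15] -15+38=23 d=42 * → r--
[0,14] -15+35=20 d=39 * → r--
[0,13] -15+33=18 d=37 * → r--
[0,12] -15+32=17 d=36 * → r--
[0,11] -15+29=14 d=33 * → r--
[0,10] -15+19=4 d=23 * → r--
[0,9] -15+12=-3 d=16 * → r--
[0,8] -15+7=-8 d=11 * → r--
[0,7] -15+3=-12 d=7 * → r--

r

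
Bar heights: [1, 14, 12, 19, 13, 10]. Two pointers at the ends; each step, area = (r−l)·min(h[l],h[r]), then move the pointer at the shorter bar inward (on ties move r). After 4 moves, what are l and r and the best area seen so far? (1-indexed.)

[1,6] min(1,10)*5=5 best=5 * → l++
[2,6] min(14,10)*4=40 best=40 * → r--
[2,5] min(14,13)*3=39 best=40 → r--
[2,4] min(14,19)*2=28 best=40 → l++

l=3, r=4, best area=40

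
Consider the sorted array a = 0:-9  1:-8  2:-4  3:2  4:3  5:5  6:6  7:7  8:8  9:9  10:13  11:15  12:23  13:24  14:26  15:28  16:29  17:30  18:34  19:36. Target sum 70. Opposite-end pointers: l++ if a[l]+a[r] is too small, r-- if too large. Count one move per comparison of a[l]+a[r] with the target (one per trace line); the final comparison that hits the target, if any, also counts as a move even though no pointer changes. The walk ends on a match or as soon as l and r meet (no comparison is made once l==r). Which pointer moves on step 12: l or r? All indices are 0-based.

l=0 r=19: -9+36=27 <70, l++
l=1 r=19: -8+36=28 <70, l++
l=2 r=19: -4+36=32 <70, l++
l=3 r=19: 2+36=38 <70, l++
l=4 r=19: 3+36=39 <70, l++
l=5 r=19: 5+36=41 <70, l++
l=6 r=19: 6+36=42 <70, l++
l=7 r=19: 7+36=43 <70, l++
l=8 r=19: 8+36=44 <70, l++
l=9 r=19: 9+36=45 <70, l++
l=10 r=19: 13+36=49 <70, l++
l=11 r=19: 15+36=51 <70, l++

l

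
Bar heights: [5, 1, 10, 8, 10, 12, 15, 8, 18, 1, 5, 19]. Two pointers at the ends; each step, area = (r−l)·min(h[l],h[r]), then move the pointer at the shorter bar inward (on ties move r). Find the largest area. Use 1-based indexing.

l=1 r=12: min(5,19)*11=55 best=55 *, l++
l=2 r=12: min(1,19)*10=10 best=55, l++
l=3 r=12: min(10,19)*9=90 best=90 *, l++
l=4 r=12: min(8,19)*8=64 best=90, l++
l=5 r=12: min(10,19)*7=70 best=90, l++
l=6 r=12: min(12,19)*6=72 best=90, l++
l=7 r=12: min(15,19)*5=75 best=90, l++
l=8 r=12: min(8,19)*4=32 best=90, l++
l=9 r=12: min(18,19)*3=54 best=90, l++
l=10 r=12: min(1,19)*2=2 best=90, l++
l=11 r=12: min(5,19)*1=5 best=90, l++

max area = 90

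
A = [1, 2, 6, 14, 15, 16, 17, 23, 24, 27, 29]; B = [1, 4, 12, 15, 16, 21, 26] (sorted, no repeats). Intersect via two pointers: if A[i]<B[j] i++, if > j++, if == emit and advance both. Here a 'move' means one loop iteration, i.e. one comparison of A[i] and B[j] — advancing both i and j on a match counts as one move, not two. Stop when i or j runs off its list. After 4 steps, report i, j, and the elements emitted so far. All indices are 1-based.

i=4, j=3, emitted=[1]

[i=1,j=1] 1==1 emit → i++,j++
[i=2,j=2] 2<4 → i++
[i=3,j=2] 6>4 → j++
[i=3,j=3] 6<12 → i++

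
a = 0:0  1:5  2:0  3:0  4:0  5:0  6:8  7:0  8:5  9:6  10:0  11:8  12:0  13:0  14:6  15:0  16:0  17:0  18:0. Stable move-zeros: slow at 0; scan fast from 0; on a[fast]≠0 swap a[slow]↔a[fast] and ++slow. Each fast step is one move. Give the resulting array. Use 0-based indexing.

[5, 8, 5, 6, 8, 6, 0, 0, 0, 0, 0, 0, 0, 0, 0, 0, 0, 0, 0]

slow=0 fast=0: a[fast]=0, fast++
slow=0 fast=1: a[fast]=5≠0 swap→a[0]=5, slow++,fast++
slow=1 fast=2: a[fast]=0, fast++
slow=1 fast=3: a[fast]=0, fast++
slow=1 fast=4: a[fast]=0, fast++
slow=1 fast=5: a[fast]=0, fast++
slow=1 fast=6: a[fast]=8≠0 swap→a[1]=8, slow++,fast++
slow=2 fast=7: a[fast]=0, fast++
slow=2 fast=8: a[fast]=5≠0 swap→a[2]=5, slow++,fast++
slow=3 fast=9: a[fast]=6≠0 swap→a[3]=6, slow++,fast++
slow=4 fast=10: a[fast]=0, fast++
slow=4 fast=11: a[fast]=8≠0 swap→a[4]=8, slow++,fast++
slow=5 fast=12: a[fast]=0, fast++
slow=5 fast=13: a[fast]=0, fast++
slow=5 fast=14: a[fast]=6≠0 swap→a[5]=6, slow++,fast++
slow=6 fast=15: a[fast]=0, fast++
slow=6 fast=16: a[fast]=0, fast++
slow=6 fast=17: a[fast]=0, fast++
slow=6 fast=18: a[fast]=0, fast++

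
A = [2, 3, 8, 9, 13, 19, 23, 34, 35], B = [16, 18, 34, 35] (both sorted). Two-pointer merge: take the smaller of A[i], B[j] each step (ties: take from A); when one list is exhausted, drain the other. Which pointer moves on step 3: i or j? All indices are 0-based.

i=0 j=0: A[i]=2<=B[j]=16 take 2, i++
i=1 j=0: A[i]=3<=B[j]=16 take 3, i++
i=2 j=0: A[i]=8<=B[j]=16 take 8, i++

i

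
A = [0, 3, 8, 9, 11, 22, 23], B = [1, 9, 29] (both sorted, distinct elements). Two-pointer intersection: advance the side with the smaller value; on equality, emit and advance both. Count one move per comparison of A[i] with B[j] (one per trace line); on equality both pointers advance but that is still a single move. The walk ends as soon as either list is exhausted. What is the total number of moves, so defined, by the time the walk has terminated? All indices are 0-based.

i=0 j=0: 0<1, i++
i=1 j=0: 3>1, j++
i=1 j=1: 3<9, i++
i=2 j=1: 8<9, i++
i=3 j=1: 9==9 emit, i++,j++
i=4 j=2: 11<29, i++
i=5 j=2: 22<29, i++
i=6 j=2: 23<29, i++

8 moves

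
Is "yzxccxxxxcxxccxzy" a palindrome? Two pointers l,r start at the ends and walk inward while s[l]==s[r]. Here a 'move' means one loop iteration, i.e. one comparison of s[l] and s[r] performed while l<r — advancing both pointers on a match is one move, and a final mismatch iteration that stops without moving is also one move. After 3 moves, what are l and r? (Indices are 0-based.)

l=3, r=13

[0,16] 'y'=='y' → l++,r--
[1,15] 'z'=='z' → l++,r--
[2,14] 'x'=='x' → l++,r--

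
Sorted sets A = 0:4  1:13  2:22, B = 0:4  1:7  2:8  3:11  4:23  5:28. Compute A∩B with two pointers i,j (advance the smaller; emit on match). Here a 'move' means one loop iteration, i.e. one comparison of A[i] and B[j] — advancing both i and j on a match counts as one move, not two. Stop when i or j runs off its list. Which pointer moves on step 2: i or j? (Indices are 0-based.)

j

[i=0,j=0] 4==4 emit → i++,j++
[i=1,j=1] 13>7 → j++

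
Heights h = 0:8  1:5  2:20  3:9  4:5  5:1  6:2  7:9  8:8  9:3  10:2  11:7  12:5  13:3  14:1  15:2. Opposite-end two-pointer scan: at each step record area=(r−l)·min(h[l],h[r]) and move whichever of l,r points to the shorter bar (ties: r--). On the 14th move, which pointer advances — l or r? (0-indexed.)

[0,15] min(8,2)*15=30 best=30 * → r--
[0,14] min(8,1)*14=14 best=30 → r--
[0,13] min(8,3)*13=39 best=39 * → r--
[0,12] min(8,5)*12=60 best=60 * → r--
[0,11] min(8,7)*11=77 best=77 * → r--
[0,10] min(8,2)*10=20 best=77 → r--
[0,9] min(8,3)*9=27 best=77 → r--
[0,8] min(8,8)*8=64 best=77 → r--
[0,7] min(8,9)*7=56 best=77 → l++
[1,7] min(5,9)*6=30 best=77 → l++
[2,7] min(20,9)*5=45 best=77 → r--
[2,6] min(20,2)*4=8 best=77 → r--
[2,5] min(20,1)*3=3 best=77 → r--
[2,4] min(20,5)*2=10 best=77 → r--

r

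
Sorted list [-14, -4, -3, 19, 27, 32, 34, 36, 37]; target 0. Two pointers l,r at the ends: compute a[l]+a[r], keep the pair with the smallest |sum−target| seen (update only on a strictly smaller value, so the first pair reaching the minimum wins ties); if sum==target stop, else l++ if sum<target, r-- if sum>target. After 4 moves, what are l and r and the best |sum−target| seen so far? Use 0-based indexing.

[0,8] -14+37=23 d=23 * → r--
[0,7] -14+36=22 d=22 * → r--
[0,6] -14+34=20 d=20 * → r--
[0,5] -14+32=18 d=18 * → r--

l=0, r=4, best |Δ|=18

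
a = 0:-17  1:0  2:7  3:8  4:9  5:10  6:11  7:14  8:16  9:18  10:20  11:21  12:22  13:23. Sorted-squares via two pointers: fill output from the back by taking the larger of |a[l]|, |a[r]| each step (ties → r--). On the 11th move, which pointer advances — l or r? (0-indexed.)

r

l=0 r=13: |-17|<=|23| out[13]=529, r--
l=0 r=12: |-17|<=|22| out[12]=484, r--
l=0 r=11: |-17|<=|21| out[11]=441, r--
l=0 r=10: |-17|<=|20| out[10]=400, r--
l=0 r=9: |-17|<=|18| out[9]=324, r--
l=0 r=8: |-17|>|16| out[8]=289, l++
l=1 r=8: |0|<=|16| out[7]=256, r--
l=1 r=7: |0|<=|14| out[6]=196, r--
l=1 r=6: |0|<=|11| out[5]=121, r--
l=1 r=5: |0|<=|10| out[4]=100, r--
l=1 r=4: |0|<=|9| out[3]=81, r--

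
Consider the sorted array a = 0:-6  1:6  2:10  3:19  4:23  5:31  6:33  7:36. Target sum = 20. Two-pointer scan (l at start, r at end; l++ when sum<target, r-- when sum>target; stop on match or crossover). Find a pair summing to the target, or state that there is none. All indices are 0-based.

no pair

[0,7] -6+36=30 >20 → r--
[0,6] -6+33=27 >20 → r--
[0,5] -6+31=25 >20 → r--
[0,4] -6+23=17 <20 → l++
[1,4] 6+23=29 >20 → r--
[1,3] 6+19=25 >20 → r--
[1,2] 6+10=16 <20 → l++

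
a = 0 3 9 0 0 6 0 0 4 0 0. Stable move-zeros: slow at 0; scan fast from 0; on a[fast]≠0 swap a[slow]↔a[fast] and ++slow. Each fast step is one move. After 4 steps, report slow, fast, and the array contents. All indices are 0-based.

slow=2, fast=4, a=[3, 9, 0, 0, 0, 6, 0, 0, 4, 0, 0]

(s=0,f=0) a[fast]=0 → fast++
(s=0,f=1) a[fast]=3≠0 swap→a[0]=3 → slow++,fast++
(s=1,f=2) a[fast]=9≠0 swap→a[1]=9 → slow++,fast++
(s=2,f=3) a[fast]=0 → fast++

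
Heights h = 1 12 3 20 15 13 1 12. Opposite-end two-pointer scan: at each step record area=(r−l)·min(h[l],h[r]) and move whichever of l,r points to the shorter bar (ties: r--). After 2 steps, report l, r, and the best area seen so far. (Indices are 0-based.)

l=1, r=6, best area=72

[0,7] min(1,12)*7=7 best=7 * → l++
[1,7] min(12,12)*6=72 best=72 * → r--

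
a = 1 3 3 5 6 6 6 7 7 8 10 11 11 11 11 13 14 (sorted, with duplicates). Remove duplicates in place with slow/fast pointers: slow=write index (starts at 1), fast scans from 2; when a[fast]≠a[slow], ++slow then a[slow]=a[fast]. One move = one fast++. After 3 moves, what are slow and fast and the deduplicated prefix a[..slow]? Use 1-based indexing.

slow=1 fast=2: a[fast]=3≠a[slow]=1 write a[2]=3, slow++,fast++
slow=2 fast=3: a[fast]=3=a[slow] dup, fast++
slow=2 fast=4: a[fast]=5≠a[slow]=3 write a[3]=5, slow++,fast++

slow=3, fast=5, prefix=[1, 3, 5]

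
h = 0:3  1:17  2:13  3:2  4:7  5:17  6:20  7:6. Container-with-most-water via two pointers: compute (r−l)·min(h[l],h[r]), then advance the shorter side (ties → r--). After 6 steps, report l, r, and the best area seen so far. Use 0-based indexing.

l=5, r=6, best area=85

l=0 r=7: min(3,6)*7=21 best=21 *, l++
l=1 r=7: min(17,6)*6=36 best=36 *, r--
l=1 r=6: min(17,20)*5=85 best=85 *, l++
l=2 r=6: min(13,20)*4=52 best=85, l++
l=3 r=6: min(2,20)*3=6 best=85, l++
l=4 r=6: min(7,20)*2=14 best=85, l++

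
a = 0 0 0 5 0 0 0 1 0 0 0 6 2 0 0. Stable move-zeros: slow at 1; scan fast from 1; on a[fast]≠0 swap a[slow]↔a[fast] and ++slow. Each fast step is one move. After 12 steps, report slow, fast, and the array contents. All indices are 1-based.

slow=4, fast=13, a=[5, 1, 6, 0, 0, 0, 0, 0, 0, 0, 0, 0, 2, 0, 0]

slow=1 fast=1: a[fast]=0, fast++
slow=1 fast=2: a[fast]=0, fast++
slow=1 fast=3: a[fast]=0, fast++
slow=1 fast=4: a[fast]=5≠0 swap→a[1]=5, slow++,fast++
slow=2 fast=5: a[fast]=0, fast++
slow=2 fast=6: a[fast]=0, fast++
slow=2 fast=7: a[fast]=0, fast++
slow=2 fast=8: a[fast]=1≠0 swap→a[2]=1, slow++,fast++
slow=3 fast=9: a[fast]=0, fast++
slow=3 fast=10: a[fast]=0, fast++
slow=3 fast=11: a[fast]=0, fast++
slow=3 fast=12: a[fast]=6≠0 swap→a[3]=6, slow++,fast++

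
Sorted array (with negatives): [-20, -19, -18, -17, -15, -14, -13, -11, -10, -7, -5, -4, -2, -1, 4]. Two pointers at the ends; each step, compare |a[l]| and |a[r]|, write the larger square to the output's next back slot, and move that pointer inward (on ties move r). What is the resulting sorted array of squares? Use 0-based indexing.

l=0 r=14: |-20|>|4| out[14]=400, l++
l=1 r=14: |-19|>|4| out[13]=361, l++
l=2 r=14: |-18|>|4| out[12]=324, l++
l=3 r=14: |-17|>|4| out[11]=289, l++
l=4 r=14: |-15|>|4| out[10]=225, l++
l=5 r=14: |-14|>|4| out[9]=196, l++
l=6 r=14: |-13|>|4| out[8]=169, l++
l=7 r=14: |-11|>|4| out[7]=121, l++
l=8 r=14: |-10|>|4| out[6]=100, l++
l=9 r=14: |-7|>|4| out[5]=49, l++
l=10 r=14: |-5|>|4| out[4]=25, l++
l=11 r=14: |-4|<=|4| out[3]=16, r--
l=11 r=13: |-4|>|-1| out[2]=16, l++
l=12 r=13: |-2|>|-1| out[1]=4, l++
l=13 r=13: |-1|<=|-1| out[0]=1, r--

[1, 4, 16, 16, 25, 49, 100, 121, 169, 196, 225, 289, 324, 361, 400]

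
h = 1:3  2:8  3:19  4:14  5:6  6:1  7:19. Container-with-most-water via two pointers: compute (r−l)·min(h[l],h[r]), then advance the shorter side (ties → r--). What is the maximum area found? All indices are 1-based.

l=1 r=7: min(3,19)*6=18 best=18 *, l++
l=2 r=7: min(8,19)*5=40 best=40 *, l++
l=3 r=7: min(19,19)*4=76 best=76 *, r--
l=3 r=6: min(19,1)*3=3 best=76, r--
l=3 r=5: min(19,6)*2=12 best=76, r--
l=3 r=4: min(19,14)*1=14 best=76, r--

max area = 76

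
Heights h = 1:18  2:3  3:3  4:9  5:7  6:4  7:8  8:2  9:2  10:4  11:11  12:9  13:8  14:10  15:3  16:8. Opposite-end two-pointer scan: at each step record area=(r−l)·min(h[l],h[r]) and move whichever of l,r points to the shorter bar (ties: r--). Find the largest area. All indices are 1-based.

l=1 r=16: min(18,8)*15=120 best=120 *, r--
l=1 r=15: min(18,3)*14=42 best=120, r--
l=1 r=14: min(18,10)*13=130 best=130 *, r--
l=1 r=13: min(18,8)*12=96 best=130, r--
l=1 r=12: min(18,9)*11=99 best=130, r--
l=1 r=11: min(18,11)*10=110 best=130, r--
l=1 r=10: min(18,4)*9=36 best=130, r--
l=1 r=9: min(18,2)*8=16 best=130, r--
l=1 r=8: min(18,2)*7=14 best=130, r--
l=1 r=7: min(18,8)*6=48 best=130, r--
l=1 r=6: min(18,4)*5=20 best=130, r--
l=1 r=5: min(18,7)*4=28 best=130, r--
l=1 r=4: min(18,9)*3=27 best=130, r--
l=1 r=3: min(18,3)*2=6 best=130, r--
l=1 r=2: min(18,3)*1=3 best=130, r--

max area = 130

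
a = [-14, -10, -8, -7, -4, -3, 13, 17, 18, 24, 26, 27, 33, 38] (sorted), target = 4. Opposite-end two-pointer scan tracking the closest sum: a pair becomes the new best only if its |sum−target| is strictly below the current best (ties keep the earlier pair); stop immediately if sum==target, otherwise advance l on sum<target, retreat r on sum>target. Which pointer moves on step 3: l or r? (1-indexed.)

r

l=1 r=14: -14+38=24 d=20 *, r--
l=1 r=13: -14+33=19 d=15 *, r--
l=1 r=12: -14+27=13 d=9 *, r--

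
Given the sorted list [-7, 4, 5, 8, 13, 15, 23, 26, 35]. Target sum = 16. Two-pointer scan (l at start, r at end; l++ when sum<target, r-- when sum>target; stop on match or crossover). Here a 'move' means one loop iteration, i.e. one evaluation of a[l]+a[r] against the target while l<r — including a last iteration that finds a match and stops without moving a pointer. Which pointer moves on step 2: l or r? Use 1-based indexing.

r

l=1 r=9: -7+35=28 >16, r--
l=1 r=8: -7+26=19 >16, r--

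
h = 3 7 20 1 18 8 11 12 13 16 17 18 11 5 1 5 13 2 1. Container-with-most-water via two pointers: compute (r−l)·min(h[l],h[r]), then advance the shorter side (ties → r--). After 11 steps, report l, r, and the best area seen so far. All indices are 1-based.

[1,19] min(3,1)*18=18 best=18 * → r--
[1,18] min(3,2)*17=34 best=34 * → r--
[1,17] min(3,13)*16=48 best=48 * → l++
[2,17] min(7,13)*15=105 best=105 * → l++
[3,17] min(20,13)*14=182 best=182 * → r--
[3,16] min(20,5)*13=65 best=182 → r--
[3,15] min(20,1)*12=12 best=182 → r--
[3,14] min(20,5)*11=55 best=182 → r--
[3,13] min(20,11)*10=110 best=182 → r--
[3,12] min(20,18)*9=162 best=182 → r--
[3,11] min(20,17)*8=136 best=182 → r--

l=3, r=10, best area=182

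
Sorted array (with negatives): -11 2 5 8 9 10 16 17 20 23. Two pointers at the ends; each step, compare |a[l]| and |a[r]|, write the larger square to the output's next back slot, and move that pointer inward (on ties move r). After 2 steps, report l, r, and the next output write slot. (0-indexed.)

[0,9] |-11|<=|23| out[9]=529 → r--
[0,8] |-11|<=|20| out[8]=400 → r--

l=0, r=7, next write slot=7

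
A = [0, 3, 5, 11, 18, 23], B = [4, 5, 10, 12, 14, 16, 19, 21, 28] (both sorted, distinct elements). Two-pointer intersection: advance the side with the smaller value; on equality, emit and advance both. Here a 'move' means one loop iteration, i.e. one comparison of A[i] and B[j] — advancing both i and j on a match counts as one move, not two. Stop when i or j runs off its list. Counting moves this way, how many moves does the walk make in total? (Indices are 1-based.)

i=1 j=1: 0<4, i++
i=2 j=1: 3<4, i++
i=3 j=1: 5>4, j++
i=3 j=2: 5==5 emit, i++,j++
i=4 j=3: 11>10, j++
i=4 j=4: 11<12, i++
i=5 j=4: 18>12, j++
i=5 j=5: 18>14, j++
i=5 j=6: 18>16, j++
i=5 j=7: 18<19, i++
i=6 j=7: 23>19, j++
i=6 j=8: 23>21, j++
i=6 j=9: 23<28, i++

13 moves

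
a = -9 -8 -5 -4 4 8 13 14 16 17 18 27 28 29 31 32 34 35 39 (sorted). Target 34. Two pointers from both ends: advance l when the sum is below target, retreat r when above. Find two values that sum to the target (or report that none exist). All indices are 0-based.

[0,18] -9+39=30 <34 → l++
[1,18] -8+39=31 <34 → l++
[2,18] -5+39=34 → found

(-5, 39)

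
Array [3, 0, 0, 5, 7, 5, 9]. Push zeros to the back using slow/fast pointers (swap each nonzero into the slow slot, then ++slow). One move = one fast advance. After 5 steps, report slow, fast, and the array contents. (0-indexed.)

slow=3, fast=5, a=[3, 5, 7, 0, 0, 5, 9]

slow=0 fast=0: a[fast]=3≠0 swap→a[0]=3, slow++,fast++
slow=1 fast=1: a[fast]=0, fast++
slow=1 fast=2: a[fast]=0, fast++
slow=1 fast=3: a[fast]=5≠0 swap→a[1]=5, slow++,fast++
slow=2 fast=4: a[fast]=7≠0 swap→a[2]=7, slow++,fast++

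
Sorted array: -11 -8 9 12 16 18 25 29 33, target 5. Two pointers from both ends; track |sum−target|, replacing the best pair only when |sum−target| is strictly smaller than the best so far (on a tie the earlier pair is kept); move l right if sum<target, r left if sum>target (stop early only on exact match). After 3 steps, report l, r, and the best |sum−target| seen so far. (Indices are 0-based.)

l=0 r=8: -11+33=22 d=17 *, r--
l=0 r=7: -11+29=18 d=13 *, r--
l=0 r=6: -11+25=14 d=9 *, r--

l=0, r=5, best |Δ|=9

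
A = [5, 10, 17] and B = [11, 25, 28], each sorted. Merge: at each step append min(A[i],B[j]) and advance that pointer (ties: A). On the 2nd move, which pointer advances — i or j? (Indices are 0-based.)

i

i=0 j=0: A[i]=5<=B[j]=11 take 5, i++
i=1 j=0: A[i]=10<=B[j]=11 take 10, i++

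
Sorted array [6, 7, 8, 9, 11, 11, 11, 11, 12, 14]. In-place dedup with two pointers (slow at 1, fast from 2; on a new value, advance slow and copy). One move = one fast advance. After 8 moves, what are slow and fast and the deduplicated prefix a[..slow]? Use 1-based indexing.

slow=6, fast=10, prefix=[6, 7, 8, 9, 11, 12]

(s=1,f=2) a[fast]=7≠a[slow]=6 write a[2]=7 → slow++,fast++
(s=2,f=3) a[fast]=8≠a[slow]=7 write a[3]=8 → slow++,fast++
(s=3,f=4) a[fast]=9≠a[slow]=8 write a[4]=9 → slow++,fast++
(s=4,f=5) a[fast]=11≠a[slow]=9 write a[5]=11 → slow++,fast++
(s=5,f=6) a[fast]=11=a[slow] dup → fast++
(s=5,f=7) a[fast]=11=a[slow] dup → fast++
(s=5,f=8) a[fast]=11=a[slow] dup → fast++
(s=5,f=9) a[fast]=12≠a[slow]=11 write a[6]=12 → slow++,fast++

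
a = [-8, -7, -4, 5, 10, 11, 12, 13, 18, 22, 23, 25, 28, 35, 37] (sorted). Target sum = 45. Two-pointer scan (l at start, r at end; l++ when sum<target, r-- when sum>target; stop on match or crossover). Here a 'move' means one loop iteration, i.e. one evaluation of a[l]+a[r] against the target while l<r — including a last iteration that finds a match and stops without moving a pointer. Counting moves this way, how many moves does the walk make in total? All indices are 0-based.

6 moves

[0,14] -8+37=29 <45 → l++
[1,14] -7+37=30 <45 → l++
[2,14] -4+37=33 <45 → l++
[3,14] 5+37=42 <45 → l++
[4,14] 10+37=47 >45 → r--
[4,13] 10+35=45 → found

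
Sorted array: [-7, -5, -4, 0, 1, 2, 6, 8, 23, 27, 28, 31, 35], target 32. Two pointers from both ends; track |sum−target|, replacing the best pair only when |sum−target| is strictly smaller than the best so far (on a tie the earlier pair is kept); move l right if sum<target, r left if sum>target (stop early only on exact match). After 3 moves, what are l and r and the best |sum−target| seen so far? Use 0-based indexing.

l=0 r=12: -7+35=28 d=4 *, l++
l=1 r=12: -5+35=30 d=2 *, l++
l=2 r=12: -4+35=31 d=1 *, l++

l=3, r=12, best |Δ|=1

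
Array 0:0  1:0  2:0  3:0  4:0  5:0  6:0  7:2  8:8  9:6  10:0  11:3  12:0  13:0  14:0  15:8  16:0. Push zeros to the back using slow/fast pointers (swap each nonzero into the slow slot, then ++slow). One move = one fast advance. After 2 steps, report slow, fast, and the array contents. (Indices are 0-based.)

slow=0 fast=0: a[fast]=0, fast++
slow=0 fast=1: a[fast]=0, fast++

slow=0, fast=2, a=[0, 0, 0, 0, 0, 0, 0, 2, 8, 6, 0, 3, 0, 0, 0, 8, 0]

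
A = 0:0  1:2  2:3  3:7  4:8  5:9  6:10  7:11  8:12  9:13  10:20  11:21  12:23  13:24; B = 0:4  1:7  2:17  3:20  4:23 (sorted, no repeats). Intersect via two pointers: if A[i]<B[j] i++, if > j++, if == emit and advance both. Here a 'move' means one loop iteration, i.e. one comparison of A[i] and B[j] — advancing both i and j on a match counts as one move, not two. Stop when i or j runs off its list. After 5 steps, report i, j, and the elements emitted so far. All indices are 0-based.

i=0 j=0: 0<4, i++
i=1 j=0: 2<4, i++
i=2 j=0: 3<4, i++
i=3 j=0: 7>4, j++
i=3 j=1: 7==7 emit, i++,j++

i=4, j=2, emitted=[7]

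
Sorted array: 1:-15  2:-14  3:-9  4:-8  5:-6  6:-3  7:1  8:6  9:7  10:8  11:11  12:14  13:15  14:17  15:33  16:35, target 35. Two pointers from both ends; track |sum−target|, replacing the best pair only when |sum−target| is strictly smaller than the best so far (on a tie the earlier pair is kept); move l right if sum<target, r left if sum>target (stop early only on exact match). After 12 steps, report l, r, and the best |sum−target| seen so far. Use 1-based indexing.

l=11, r=14, best |Δ|=1

l=1 r=16: -15+35=20 d=15 *, l++
l=2 r=16: -14+35=21 d=14 *, l++
l=3 r=16: -9+35=26 d=9 *, l++
l=4 r=16: -8+35=27 d=8 *, l++
l=5 r=16: -6+35=29 d=6 *, l++
l=6 r=16: -3+35=32 d=3 *, l++
l=7 r=16: 1+35=36 d=1 *, r--
l=7 r=15: 1+33=34 d=1, l++
l=8 r=15: 6+33=39 d=4, r--
l=8 r=14: 6+17=23 d=12, l++
l=9 r=14: 7+17=24 d=11, l++
l=10 r=14: 8+17=25 d=10, l++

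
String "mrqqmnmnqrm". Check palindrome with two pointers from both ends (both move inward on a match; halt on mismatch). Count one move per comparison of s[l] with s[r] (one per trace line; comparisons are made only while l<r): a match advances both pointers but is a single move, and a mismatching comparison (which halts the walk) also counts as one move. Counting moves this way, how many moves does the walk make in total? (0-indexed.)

4 moves

l=0 r=10: 'm'=='m', l++,r--
l=1 r=9: 'r'=='r', l++,r--
l=2 r=8: 'q'=='q', l++,r--
l=3 r=7: 'q'!='n', stop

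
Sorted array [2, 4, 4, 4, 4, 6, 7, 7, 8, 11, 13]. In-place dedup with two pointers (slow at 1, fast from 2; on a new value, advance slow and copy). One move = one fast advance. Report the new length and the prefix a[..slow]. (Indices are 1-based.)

length 7; prefix = [2, 4, 6, 7, 8, 11, 13]

slow=1 fast=2: a[fast]=4≠a[slow]=2 write a[2]=4, slow++,fast++
slow=2 fast=3: a[fast]=4=a[slow] dup, fast++
slow=2 fast=4: a[fast]=4=a[slow] dup, fast++
slow=2 fast=5: a[fast]=4=a[slow] dup, fast++
slow=2 fast=6: a[fast]=6≠a[slow]=4 write a[3]=6, slow++,fast++
slow=3 fast=7: a[fast]=7≠a[slow]=6 write a[4]=7, slow++,fast++
slow=4 fast=8: a[fast]=7=a[slow] dup, fast++
slow=4 fast=9: a[fast]=8≠a[slow]=7 write a[5]=8, slow++,fast++
slow=5 fast=10: a[fast]=11≠a[slow]=8 write a[6]=11, slow++,fast++
slow=6 fast=11: a[fast]=13≠a[slow]=11 write a[7]=13, slow++,fast++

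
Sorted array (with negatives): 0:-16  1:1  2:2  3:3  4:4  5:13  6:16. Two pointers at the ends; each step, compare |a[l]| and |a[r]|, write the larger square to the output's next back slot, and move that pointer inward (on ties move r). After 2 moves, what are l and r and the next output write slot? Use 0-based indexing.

l=0 r=6: |-16|<=|16| out[6]=256, r--
l=0 r=5: |-16|>|13| out[5]=256, l++

l=1, r=5, next write slot=4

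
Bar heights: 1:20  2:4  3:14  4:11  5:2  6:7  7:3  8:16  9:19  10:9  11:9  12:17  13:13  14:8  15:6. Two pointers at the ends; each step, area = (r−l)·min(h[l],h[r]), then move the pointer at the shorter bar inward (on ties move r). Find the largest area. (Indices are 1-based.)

[1,15] min(20,6)*14=84 best=84 * → r--
[1,14] min(20,8)*13=104 best=104 * → r--
[1,13] min(20,13)*12=156 best=156 * → r--
[1,12] min(20,17)*11=187 best=187 * → r--
[1,11] min(20,9)*10=90 best=187 → r--
[1,10] min(20,9)*9=81 best=187 → r--
[1,9] min(20,19)*8=152 best=187 → r--
[1,8] min(20,16)*7=112 best=187 → r--
[1,7] min(20,3)*6=18 best=187 → r--
[1,6] min(20,7)*5=35 best=187 → r--
[1,5] min(20,2)*4=8 best=187 → r--
[1,4] min(20,11)*3=33 best=187 → r--
[1,3] min(20,14)*2=28 best=187 → r--
[1,2] min(20,4)*1=4 best=187 → r--

max area = 187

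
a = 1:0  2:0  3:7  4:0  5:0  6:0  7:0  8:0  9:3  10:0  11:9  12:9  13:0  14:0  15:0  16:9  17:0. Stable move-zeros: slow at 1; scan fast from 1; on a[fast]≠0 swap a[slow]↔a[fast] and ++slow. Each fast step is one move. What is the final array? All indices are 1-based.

[7, 3, 9, 9, 9, 0, 0, 0, 0, 0, 0, 0, 0, 0, 0, 0, 0]

(s=1,f=1) a[fast]=0 → fast++
(s=1,f=2) a[fast]=0 → fast++
(s=1,f=3) a[fast]=7≠0 swap→a[1]=7 → slow++,fast++
(s=2,f=4) a[fast]=0 → fast++
(s=2,f=5) a[fast]=0 → fast++
(s=2,f=6) a[fast]=0 → fast++
(s=2,f=7) a[fast]=0 → fast++
(s=2,f=8) a[fast]=0 → fast++
(s=2,f=9) a[fast]=3≠0 swap→a[2]=3 → slow++,fast++
(s=3,f=10) a[fast]=0 → fast++
(s=3,f=11) a[fast]=9≠0 swap→a[3]=9 → slow++,fast++
(s=4,f=12) a[fast]=9≠0 swap→a[4]=9 → slow++,fast++
(s=5,f=13) a[fast]=0 → fast++
(s=5,f=14) a[fast]=0 → fast++
(s=5,f=15) a[fast]=0 → fast++
(s=5,f=16) a[fast]=9≠0 swap→a[5]=9 → slow++,fast++
(s=6,f=17) a[fast]=0 → fast++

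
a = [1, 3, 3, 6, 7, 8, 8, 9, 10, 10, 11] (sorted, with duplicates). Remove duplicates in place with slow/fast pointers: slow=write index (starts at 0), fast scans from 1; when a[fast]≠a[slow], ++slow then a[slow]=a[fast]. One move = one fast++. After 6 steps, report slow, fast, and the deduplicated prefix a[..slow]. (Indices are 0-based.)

(s=0,f=1) a[fast]=3≠a[slow]=1 write a[1]=3 → slow++,fast++
(s=1,f=2) a[fast]=3=a[slow] dup → fast++
(s=1,f=3) a[fast]=6≠a[slow]=3 write a[2]=6 → slow++,fast++
(s=2,f=4) a[fast]=7≠a[slow]=6 write a[3]=7 → slow++,fast++
(s=3,f=5) a[fast]=8≠a[slow]=7 write a[4]=8 → slow++,fast++
(s=4,f=6) a[fast]=8=a[slow] dup → fast++

slow=4, fast=7, prefix=[1, 3, 6, 7, 8]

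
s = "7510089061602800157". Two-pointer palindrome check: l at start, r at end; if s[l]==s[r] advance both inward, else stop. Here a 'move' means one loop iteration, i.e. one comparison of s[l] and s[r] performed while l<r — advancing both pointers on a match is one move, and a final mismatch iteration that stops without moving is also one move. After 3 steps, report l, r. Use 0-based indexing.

[0,18] '7'=='7' → l++,r--
[1,17] '5'=='5' → l++,r--
[2,16] '1'=='1' → l++,r--

l=3, r=15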